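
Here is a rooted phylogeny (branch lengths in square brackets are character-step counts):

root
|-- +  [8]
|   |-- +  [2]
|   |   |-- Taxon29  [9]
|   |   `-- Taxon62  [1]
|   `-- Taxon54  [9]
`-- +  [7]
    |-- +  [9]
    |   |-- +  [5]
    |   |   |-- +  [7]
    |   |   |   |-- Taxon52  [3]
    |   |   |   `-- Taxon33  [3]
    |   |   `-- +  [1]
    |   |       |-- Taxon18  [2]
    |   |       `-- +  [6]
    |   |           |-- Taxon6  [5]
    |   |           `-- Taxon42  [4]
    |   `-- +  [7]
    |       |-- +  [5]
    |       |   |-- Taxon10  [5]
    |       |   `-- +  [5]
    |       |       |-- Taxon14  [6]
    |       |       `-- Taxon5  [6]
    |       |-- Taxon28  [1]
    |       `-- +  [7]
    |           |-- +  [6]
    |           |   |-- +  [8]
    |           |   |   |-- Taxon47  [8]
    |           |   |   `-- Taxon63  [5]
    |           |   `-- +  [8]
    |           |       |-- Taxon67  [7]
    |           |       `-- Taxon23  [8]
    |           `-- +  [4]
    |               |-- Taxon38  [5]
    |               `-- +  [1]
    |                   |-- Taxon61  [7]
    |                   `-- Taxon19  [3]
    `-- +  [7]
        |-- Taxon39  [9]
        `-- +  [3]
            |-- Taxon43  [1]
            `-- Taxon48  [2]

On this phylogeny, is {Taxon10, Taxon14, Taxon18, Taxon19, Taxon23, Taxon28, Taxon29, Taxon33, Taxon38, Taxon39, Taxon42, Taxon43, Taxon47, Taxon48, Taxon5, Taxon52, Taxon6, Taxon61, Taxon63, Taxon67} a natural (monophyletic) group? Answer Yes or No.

No

The MRCA of the listed taxa is the root, so the smallest clade containing them is the whole tree.
That clade also contains Taxon54, Taxon62, which are not in the proposed group, so the group is not monophyletic.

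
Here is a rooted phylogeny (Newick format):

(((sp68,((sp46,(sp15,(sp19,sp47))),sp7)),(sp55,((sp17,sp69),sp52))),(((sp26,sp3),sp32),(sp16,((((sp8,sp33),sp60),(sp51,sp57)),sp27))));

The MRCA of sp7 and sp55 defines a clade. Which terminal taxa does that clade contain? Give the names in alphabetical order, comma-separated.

sp15, sp17, sp19, sp46, sp47, sp52, sp55, sp68, sp69, sp7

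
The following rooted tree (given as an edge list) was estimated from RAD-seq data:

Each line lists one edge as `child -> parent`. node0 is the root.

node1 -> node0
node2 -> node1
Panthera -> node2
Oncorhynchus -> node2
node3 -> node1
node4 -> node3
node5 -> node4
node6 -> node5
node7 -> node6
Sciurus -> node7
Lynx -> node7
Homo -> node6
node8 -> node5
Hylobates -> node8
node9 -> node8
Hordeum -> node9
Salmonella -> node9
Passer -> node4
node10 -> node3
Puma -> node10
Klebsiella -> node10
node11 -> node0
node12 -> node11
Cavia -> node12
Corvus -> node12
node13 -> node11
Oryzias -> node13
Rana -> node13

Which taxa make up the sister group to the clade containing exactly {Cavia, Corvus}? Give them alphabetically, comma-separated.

The clade containing exactly {Cavia, Corvus} attaches to the tree at the node subtending ((Cavia,Corvus),(Oryzias,Rana)).
The other lineage descending from that same node — the sister group — is (Oryzias,Rana); its 2 tips in alphabetical order are the answer.

Oryzias, Rana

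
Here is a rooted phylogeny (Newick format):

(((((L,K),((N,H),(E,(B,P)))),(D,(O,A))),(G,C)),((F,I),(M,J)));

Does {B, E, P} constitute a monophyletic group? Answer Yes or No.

The most recent common ancestor of these taxa subtends (E,(B,P)).
That clade has exactly 3 tips — every listed taxon and nothing else — so the group is monophyletic.

Yes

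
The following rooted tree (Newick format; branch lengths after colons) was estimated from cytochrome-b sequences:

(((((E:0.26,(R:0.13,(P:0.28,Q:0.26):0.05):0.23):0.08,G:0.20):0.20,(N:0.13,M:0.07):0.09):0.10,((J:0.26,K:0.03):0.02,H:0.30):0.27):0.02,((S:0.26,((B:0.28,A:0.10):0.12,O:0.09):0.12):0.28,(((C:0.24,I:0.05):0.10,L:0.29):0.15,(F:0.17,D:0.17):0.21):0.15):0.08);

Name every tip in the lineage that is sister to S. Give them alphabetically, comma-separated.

S attaches to the tree at the node subtending (S,((B,A),O)).
The other lineage descending from that same node — the sister group — is ((B,A),O); its 3 tips in alphabetical order are the answer.

A, B, O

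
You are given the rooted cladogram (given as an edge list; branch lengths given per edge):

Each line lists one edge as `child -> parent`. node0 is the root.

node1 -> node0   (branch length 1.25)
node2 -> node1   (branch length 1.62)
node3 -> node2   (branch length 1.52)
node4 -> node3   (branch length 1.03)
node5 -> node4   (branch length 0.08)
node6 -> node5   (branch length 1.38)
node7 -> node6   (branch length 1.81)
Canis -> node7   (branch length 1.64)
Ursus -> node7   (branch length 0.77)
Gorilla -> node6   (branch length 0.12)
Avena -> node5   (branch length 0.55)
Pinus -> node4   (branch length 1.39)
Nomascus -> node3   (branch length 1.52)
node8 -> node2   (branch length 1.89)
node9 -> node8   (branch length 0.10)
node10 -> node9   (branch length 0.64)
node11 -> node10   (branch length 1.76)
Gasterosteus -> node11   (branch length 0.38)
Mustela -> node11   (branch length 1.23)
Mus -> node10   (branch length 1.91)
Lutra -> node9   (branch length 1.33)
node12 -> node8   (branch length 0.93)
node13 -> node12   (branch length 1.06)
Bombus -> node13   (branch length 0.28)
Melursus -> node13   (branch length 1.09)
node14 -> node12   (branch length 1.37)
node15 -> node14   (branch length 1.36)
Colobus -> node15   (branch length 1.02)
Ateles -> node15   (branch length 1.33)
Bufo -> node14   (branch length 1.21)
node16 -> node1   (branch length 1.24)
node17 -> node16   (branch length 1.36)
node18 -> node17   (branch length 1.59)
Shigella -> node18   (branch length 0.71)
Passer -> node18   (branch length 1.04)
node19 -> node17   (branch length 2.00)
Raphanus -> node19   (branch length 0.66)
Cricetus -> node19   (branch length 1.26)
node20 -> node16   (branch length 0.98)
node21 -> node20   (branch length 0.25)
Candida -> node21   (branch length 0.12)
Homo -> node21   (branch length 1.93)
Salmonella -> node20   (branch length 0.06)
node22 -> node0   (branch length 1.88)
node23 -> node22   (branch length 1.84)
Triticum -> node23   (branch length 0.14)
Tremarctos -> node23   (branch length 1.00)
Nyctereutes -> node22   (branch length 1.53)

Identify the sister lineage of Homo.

Homo attaches to the tree at the node subtending (Candida,Homo).
The other lineage descending from that same node — the sister group — is the single tip Candida.

Candida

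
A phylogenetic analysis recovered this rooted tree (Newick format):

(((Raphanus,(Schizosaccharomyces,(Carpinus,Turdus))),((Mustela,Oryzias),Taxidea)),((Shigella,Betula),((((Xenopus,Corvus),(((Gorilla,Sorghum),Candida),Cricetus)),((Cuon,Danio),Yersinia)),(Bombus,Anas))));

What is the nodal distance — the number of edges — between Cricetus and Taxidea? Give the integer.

9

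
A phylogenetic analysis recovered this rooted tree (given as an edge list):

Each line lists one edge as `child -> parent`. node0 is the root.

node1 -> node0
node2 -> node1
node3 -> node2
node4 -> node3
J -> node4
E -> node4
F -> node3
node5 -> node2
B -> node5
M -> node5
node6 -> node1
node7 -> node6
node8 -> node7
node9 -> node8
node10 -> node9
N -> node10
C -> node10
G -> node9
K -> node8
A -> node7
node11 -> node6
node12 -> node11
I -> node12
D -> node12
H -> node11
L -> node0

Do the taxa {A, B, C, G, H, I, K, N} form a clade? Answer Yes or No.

The MRCA of the listed taxa subtends ((((J,E),F),(B,M)),(((((N,C),G),K),A),((I,D),H))).
That clade also contains D, E, F, J, M, which are not in the proposed group, so the group is not monophyletic.

No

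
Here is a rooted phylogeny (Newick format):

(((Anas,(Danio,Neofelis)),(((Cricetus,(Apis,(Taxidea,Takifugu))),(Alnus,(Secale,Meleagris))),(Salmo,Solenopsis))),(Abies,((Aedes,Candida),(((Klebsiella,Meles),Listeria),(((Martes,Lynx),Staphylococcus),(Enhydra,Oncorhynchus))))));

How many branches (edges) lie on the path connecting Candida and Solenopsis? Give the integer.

8

The MRCA of Candida and Solenopsis is the root of the tree.
From Candida up to that node: 4 branches. From Solenopsis up to the same node: 4 branches. Total: 4 + 4 = 8.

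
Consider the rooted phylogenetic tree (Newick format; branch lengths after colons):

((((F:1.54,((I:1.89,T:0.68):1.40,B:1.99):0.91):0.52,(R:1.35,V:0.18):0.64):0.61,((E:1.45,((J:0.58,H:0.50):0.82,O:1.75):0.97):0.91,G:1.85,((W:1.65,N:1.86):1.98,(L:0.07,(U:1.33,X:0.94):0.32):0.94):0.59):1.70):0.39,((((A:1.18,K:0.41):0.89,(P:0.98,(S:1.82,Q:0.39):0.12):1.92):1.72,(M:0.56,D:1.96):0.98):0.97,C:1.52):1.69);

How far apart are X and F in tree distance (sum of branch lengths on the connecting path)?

7.16

The path runs X → … → MRCA → … → F; the MRCA is the node subtending (((F,((I,T),B)),(R,V)),((E,((J,H),O)),G,((W,N),(L,(U,X))))).
Branch lengths along that path: 0.94 + 0.32 + 0.94 + 0.59 + 1.70 + 0.61 + 0.52 + 1.54 = 7.16.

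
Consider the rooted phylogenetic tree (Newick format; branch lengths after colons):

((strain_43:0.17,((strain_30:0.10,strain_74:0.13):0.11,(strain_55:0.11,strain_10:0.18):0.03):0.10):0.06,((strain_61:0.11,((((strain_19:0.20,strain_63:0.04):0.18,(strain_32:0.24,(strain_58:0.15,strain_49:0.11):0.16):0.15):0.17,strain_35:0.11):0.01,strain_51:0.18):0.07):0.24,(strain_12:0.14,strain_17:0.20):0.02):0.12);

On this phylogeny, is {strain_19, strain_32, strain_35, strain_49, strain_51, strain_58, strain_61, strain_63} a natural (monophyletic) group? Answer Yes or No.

Yes

The most recent common ancestor of these taxa subtends (strain_61,((((strain_19,strain_63),(strain_32,(strain_58,strain_49))),strain_35),strain_51)).
That clade has exactly 8 tips — every listed taxon and nothing else — so the group is monophyletic.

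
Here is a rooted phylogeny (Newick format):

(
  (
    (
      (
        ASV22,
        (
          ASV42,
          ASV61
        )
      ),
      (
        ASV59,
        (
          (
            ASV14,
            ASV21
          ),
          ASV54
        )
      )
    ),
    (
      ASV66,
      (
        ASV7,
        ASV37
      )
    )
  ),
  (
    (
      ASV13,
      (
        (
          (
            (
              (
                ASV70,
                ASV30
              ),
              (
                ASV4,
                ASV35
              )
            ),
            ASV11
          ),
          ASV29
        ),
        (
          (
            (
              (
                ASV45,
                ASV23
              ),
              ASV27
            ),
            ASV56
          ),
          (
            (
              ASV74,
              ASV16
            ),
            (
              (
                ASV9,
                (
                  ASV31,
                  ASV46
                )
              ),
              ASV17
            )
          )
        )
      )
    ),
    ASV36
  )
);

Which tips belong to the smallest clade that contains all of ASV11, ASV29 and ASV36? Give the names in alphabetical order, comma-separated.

ASV11, ASV13, ASV16, ASV17, ASV23, ASV27, ASV29, ASV30, ASV31, ASV35, ASV36, ASV4, ASV45, ASV46, ASV56, ASV70, ASV74, ASV9

Tracing ASV11: it sits inside (((ASV70,ASV30),(ASV4,ASV35)),ASV11).
Tracing ASV29: it sits inside ((((ASV70,ASV30),(ASV4,ASV35)),ASV11),ASV29).
Tracing ASV36: it sits inside ((ASV13,(((((ASV70,ASV30),(ASV4,ASV35)),ASV11),ASV29),((((ASV45,ASV23),ASV27),ASV56),((ASV74,ASV16),((ASV9,(ASV31,ASV46)),ASV17))))),ASV36).
The smallest clade enclosing all 3 is ((ASV13,(((((ASV70,ASV30),(ASV4,ASV35)),ASV11),ASV29),((((ASV45,ASV23),ASV27),ASV56),((ASV74,ASV16),((ASV9,(ASV31,ASV46)),ASV17))))),ASV36); the answer is its 18 terminal taxa in alphabetical order.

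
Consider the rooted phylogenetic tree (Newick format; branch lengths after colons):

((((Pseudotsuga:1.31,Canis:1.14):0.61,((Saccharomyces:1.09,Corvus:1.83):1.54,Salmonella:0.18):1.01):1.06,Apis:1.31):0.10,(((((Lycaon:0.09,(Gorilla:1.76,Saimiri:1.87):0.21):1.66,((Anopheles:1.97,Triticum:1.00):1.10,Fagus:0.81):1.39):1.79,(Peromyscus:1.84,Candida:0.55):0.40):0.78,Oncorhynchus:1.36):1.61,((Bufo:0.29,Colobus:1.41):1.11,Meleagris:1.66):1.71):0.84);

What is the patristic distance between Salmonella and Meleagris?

The path runs Salmonella → … → MRCA → … → Meleagris; the MRCA is the root of the tree.
Branch lengths along that path: 0.18 + 1.01 + 1.06 + 0.10 + 0.84 + 1.71 + 1.66 = 6.56.

6.56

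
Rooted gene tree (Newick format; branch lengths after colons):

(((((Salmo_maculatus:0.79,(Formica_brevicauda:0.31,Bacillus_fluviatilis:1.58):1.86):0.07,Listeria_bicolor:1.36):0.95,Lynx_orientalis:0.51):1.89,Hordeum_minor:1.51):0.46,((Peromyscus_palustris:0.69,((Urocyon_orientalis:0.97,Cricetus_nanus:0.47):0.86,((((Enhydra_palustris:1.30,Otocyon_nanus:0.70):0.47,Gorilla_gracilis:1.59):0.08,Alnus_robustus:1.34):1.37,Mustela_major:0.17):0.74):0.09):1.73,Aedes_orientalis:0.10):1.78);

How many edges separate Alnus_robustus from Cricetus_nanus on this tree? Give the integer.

5

The MRCA of Alnus_robustus and Cricetus_nanus is the node subtending ((Urocyon_orientalis,Cricetus_nanus),((((Enhydra_palustris,Otocyon_nanus),Gorilla_gracilis),Alnus_robustus),Mustela_major)).
From Alnus_robustus up to that node: 3 branches. From Cricetus_nanus up to the same node: 2 branches. Total: 3 + 2 = 5.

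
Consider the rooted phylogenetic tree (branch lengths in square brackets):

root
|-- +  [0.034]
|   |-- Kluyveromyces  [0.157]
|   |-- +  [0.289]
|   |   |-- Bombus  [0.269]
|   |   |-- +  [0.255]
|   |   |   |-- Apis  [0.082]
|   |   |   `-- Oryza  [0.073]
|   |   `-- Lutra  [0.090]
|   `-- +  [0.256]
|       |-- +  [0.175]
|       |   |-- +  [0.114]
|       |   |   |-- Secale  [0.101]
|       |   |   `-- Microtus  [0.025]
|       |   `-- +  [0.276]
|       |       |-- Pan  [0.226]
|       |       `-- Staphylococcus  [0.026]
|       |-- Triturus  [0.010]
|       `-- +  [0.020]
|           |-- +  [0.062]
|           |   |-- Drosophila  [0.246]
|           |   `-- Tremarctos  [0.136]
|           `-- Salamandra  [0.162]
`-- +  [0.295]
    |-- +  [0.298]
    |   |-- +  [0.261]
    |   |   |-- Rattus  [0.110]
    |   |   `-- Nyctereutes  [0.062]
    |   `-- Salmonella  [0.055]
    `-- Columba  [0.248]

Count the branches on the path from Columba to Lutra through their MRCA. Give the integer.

The MRCA of Columba and Lutra is the root of the tree.
From Columba up to that node: 2 branches. From Lutra up to the same node: 3 branches. Total: 2 + 3 = 5.

5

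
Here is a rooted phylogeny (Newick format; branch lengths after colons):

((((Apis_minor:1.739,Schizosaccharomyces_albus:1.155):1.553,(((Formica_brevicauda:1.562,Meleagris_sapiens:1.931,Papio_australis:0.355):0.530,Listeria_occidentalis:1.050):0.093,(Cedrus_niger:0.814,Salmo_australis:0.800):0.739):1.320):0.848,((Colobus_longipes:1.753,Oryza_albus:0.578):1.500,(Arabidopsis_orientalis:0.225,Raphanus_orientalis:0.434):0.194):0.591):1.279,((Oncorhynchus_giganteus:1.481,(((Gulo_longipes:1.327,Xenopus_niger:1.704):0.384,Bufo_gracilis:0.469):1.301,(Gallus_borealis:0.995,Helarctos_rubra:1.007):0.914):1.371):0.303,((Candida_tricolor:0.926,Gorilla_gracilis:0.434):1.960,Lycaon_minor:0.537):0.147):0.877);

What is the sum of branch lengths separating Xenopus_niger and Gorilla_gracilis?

The path runs Xenopus_niger → … → MRCA → … → Gorilla_gracilis; the MRCA is the node subtending ((Oncorhynchus_giganteus,(((Gulo_longipes,Xenopus_niger),Bufo_gracilis),(Gallus_borealis,Helarctos_rubra))),((Candida_tricolor,Gorilla_gracilis),Lycaon_minor)).
Branch lengths along that path: 1.704 + 0.384 + 1.301 + 1.371 + 0.303 + 0.147 + 1.960 + 0.434 = 7.604.

7.604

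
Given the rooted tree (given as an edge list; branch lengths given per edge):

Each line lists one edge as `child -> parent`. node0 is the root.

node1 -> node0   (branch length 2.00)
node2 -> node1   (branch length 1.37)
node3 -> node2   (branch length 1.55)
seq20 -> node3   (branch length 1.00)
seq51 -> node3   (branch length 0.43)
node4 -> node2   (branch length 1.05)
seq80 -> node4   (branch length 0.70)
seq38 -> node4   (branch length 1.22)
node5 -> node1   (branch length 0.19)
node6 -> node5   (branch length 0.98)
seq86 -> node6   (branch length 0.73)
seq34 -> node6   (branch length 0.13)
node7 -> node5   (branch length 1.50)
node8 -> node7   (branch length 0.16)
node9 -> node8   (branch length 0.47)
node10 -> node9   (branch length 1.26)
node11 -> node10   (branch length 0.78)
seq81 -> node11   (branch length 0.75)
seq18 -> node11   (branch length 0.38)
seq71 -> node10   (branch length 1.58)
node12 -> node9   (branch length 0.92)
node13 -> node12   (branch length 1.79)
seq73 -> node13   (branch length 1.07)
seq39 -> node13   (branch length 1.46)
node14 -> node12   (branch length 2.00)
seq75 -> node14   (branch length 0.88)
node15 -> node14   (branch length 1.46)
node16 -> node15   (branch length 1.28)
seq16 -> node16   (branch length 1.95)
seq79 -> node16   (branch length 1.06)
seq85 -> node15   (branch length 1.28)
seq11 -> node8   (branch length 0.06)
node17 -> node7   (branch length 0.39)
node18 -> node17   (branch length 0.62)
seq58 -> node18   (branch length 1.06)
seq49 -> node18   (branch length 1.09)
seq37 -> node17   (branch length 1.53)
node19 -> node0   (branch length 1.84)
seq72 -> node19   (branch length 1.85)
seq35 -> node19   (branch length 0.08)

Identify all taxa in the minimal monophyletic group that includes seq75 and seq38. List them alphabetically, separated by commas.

seq11, seq16, seq18, seq20, seq34, seq37, seq38, seq39, seq49, seq51, seq58, seq71, seq73, seq75, seq79, seq80, seq81, seq85, seq86

Tracing seq75: it sits inside (seq75,((seq16,seq79),seq85)).
Tracing seq38: it sits inside (seq80,seq38).
The smallest clade enclosing both is (((seq20,seq51),(seq80,seq38)),((seq86,seq34),(((((seq81,seq18),seq71),((seq73,seq39),(seq75,((seq16,seq79),seq85)))),seq11),((seq58,seq49),seq37)))); the answer is its 19 terminal taxa in alphabetical order.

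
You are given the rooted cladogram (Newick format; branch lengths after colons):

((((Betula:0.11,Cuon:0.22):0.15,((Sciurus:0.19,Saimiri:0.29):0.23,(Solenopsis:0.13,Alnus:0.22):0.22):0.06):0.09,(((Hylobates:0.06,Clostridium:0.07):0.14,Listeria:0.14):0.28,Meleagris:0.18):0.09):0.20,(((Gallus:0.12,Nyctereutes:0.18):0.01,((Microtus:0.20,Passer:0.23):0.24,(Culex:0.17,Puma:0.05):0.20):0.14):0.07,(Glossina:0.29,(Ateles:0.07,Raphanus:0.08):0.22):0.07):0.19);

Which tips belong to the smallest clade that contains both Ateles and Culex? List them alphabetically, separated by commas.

Tracing Ateles: it sits inside (Ateles,Raphanus).
Tracing Culex: it sits inside (Culex,Puma).
The smallest clade enclosing both is (((Gallus,Nyctereutes),((Microtus,Passer),(Culex,Puma))),(Glossina,(Ateles,Raphanus))); the answer is its 9 terminal taxa in alphabetical order.

Ateles, Culex, Gallus, Glossina, Microtus, Nyctereutes, Passer, Puma, Raphanus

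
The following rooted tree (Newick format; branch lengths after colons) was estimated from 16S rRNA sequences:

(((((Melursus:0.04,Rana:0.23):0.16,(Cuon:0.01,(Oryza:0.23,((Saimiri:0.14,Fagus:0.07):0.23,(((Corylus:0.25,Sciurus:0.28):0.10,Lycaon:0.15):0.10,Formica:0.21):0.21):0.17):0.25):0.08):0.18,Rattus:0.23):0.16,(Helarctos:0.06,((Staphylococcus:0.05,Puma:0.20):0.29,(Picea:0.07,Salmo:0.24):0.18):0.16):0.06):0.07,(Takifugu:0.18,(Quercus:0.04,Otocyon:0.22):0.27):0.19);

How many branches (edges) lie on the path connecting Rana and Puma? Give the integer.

8

The MRCA of Rana and Puma is the node subtending ((((Melursus,Rana),(Cuon,(Oryza,((Saimiri,Fagus),(((Corylus,Sciurus),Lycaon),Formica))))),Rattus),(Helarctos,((Staphylococcus,Puma),(Picea,Salmo)))).
From Rana up to that node: 4 branches. From Puma up to the same node: 4 branches. Total: 4 + 4 = 8.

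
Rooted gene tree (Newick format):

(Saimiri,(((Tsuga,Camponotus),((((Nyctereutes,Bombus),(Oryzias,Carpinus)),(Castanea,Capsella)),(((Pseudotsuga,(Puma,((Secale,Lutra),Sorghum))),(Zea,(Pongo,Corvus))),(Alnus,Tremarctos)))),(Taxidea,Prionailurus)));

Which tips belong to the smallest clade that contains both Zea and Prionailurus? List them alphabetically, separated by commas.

Alnus, Bombus, Camponotus, Capsella, Carpinus, Castanea, Corvus, Lutra, Nyctereutes, Oryzias, Pongo, Prionailurus, Pseudotsuga, Puma, Secale, Sorghum, Taxidea, Tremarctos, Tsuga, Zea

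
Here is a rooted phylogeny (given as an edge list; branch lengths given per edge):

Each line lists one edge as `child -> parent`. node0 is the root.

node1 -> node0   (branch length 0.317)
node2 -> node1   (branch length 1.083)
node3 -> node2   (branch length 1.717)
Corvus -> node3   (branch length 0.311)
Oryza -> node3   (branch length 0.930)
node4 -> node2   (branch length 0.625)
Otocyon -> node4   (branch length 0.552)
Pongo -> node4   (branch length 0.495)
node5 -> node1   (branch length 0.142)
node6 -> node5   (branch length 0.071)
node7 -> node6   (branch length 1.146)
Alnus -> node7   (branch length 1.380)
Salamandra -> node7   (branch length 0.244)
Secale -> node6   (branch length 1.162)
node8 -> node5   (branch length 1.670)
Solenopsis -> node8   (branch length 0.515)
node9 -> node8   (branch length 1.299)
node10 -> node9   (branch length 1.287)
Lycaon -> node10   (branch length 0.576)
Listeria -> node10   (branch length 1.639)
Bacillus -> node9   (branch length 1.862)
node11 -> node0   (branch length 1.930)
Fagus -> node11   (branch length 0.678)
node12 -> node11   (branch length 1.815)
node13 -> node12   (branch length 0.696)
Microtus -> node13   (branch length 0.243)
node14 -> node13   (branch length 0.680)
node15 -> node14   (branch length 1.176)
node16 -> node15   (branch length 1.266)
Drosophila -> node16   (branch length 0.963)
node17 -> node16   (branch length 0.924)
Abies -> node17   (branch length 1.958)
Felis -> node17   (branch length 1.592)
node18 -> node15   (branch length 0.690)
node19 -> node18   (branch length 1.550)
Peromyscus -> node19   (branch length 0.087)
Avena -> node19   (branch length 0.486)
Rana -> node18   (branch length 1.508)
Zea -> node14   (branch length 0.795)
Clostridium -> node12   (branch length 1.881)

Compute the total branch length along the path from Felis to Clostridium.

8.215

The path runs Felis → … → MRCA → … → Clostridium; the MRCA is the node subtending ((Microtus,(((Drosophila,(Abies,Felis)),((Peromyscus,Avena),Rana)),Zea)),Clostridium).
Branch lengths along that path: 1.592 + 0.924 + 1.266 + 1.176 + 0.680 + 0.696 + 1.881 = 8.215.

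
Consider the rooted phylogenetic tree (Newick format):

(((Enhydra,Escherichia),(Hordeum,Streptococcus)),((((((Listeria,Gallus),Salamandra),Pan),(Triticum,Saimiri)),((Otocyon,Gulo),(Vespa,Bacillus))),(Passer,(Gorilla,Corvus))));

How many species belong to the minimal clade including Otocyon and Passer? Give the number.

The MRCA of Otocyon and Passer is the node subtending ((((((Listeria,Gallus),Salamandra),Pan),(Triticum,Saimiri)),((Otocyon,Gulo),(Vespa,Bacillus))),(Passer,(Gorilla,Corvus))).
That clade contains 13 terminal taxa: Bacillus, Corvus, Gallus, Gorilla, Gulo, Listeria, Otocyon, Pan, Passer, Saimiri, Salamandra, Triticum, Vespa.

13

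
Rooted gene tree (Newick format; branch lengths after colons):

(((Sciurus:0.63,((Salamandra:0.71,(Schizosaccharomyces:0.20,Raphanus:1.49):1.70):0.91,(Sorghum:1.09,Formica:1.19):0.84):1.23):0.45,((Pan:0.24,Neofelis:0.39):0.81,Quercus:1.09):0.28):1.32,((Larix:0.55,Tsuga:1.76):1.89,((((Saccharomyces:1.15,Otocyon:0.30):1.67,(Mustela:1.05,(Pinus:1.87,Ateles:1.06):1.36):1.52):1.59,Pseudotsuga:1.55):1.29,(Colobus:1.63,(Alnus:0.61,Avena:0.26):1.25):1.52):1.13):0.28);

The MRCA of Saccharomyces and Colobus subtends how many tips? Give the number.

9

The MRCA of Saccharomyces and Colobus is the node subtending ((((Saccharomyces,Otocyon),(Mustela,(Pinus,Ateles))),Pseudotsuga),(Colobus,(Alnus,Avena))).
That clade contains 9 terminal taxa: Alnus, Ateles, Avena, Colobus, Mustela, Otocyon, Pinus, Pseudotsuga, Saccharomyces.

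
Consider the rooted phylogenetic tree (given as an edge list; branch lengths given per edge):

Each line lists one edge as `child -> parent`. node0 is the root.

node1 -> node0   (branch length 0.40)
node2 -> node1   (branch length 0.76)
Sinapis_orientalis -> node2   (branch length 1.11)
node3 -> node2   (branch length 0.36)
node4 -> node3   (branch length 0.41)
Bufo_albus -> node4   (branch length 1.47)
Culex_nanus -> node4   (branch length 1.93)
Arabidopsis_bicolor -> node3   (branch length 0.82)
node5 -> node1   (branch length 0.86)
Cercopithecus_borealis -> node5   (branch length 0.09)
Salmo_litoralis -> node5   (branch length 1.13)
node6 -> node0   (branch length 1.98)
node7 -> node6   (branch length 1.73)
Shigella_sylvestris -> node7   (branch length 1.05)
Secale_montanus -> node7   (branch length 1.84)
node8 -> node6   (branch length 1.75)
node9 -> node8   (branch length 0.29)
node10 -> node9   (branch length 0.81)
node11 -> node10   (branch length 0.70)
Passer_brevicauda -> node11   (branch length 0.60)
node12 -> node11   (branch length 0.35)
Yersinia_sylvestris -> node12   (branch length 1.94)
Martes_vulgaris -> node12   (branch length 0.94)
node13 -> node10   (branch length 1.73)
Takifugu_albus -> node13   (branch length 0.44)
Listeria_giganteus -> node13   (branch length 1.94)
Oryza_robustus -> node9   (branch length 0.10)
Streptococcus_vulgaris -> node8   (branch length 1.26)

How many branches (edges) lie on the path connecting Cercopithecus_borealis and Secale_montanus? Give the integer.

The MRCA of Cercopithecus_borealis and Secale_montanus is the root of the tree.
From Cercopithecus_borealis up to that node: 3 branches. From Secale_montanus up to the same node: 3 branches. Total: 3 + 3 = 6.

6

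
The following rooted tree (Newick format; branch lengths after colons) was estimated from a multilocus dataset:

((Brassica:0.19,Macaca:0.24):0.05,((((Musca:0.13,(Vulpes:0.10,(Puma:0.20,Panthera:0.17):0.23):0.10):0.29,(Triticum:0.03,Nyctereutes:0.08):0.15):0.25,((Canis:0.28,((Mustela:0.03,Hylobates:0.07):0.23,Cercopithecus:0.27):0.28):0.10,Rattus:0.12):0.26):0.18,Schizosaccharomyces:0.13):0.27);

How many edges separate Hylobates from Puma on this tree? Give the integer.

The MRCA of Hylobates and Puma is the node subtending (((Musca,(Vulpes,(Puma,Panthera))),(Triticum,Nyctereutes)),((Canis,((Mustela,Hylobates),Cercopithecus)),Rattus)).
From Hylobates up to that node: 5 branches. From Puma up to the same node: 5 branches. Total: 5 + 5 = 10.

10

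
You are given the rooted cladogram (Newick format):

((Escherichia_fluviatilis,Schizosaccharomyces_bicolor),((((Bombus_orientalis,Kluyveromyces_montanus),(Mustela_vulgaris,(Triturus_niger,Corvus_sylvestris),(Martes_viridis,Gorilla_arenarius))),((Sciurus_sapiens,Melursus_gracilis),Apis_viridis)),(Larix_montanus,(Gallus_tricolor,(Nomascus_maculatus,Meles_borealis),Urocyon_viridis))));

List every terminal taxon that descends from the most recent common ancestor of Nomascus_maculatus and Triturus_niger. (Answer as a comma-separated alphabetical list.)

Tracing Nomascus_maculatus: it sits inside (Nomascus_maculatus,Meles_borealis).
Tracing Triturus_niger: it sits inside (Triturus_niger,Corvus_sylvestris).
The smallest clade enclosing both is ((((Bombus_orientalis,Kluyveromyces_montanus),(Mustela_vulgaris,(Triturus_niger,Corvus_sylvestris),(Martes_viridis,Gorilla_arenarius))),((Sciurus_sapiens,Melursus_gracilis),Apis_viridis)),(Larix_montanus,(Gallus_tricolor,(Nomascus_maculatus,Meles_borealis),Urocyon_viridis))); the answer is its 15 terminal taxa in alphabetical order.

Apis_viridis, Bombus_orientalis, Corvus_sylvestris, Gallus_tricolor, Gorilla_arenarius, Kluyveromyces_montanus, Larix_montanus, Martes_viridis, Meles_borealis, Melursus_gracilis, Mustela_vulgaris, Nomascus_maculatus, Sciurus_sapiens, Triturus_niger, Urocyon_viridis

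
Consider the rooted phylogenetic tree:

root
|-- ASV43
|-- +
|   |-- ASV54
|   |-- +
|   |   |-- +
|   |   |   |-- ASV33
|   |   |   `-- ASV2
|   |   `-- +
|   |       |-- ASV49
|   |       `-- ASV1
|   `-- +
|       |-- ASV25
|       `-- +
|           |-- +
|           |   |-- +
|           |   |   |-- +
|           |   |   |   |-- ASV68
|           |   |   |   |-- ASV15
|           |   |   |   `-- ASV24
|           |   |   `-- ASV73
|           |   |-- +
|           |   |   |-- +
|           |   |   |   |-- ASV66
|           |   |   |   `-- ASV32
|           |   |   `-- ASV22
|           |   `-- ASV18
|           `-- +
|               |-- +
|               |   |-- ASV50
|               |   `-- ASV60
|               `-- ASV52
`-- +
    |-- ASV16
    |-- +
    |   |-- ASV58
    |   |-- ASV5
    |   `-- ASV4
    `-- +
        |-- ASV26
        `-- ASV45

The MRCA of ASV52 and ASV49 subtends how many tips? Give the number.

The MRCA of ASV52 and ASV49 is the node subtending (ASV54,((ASV33,ASV2),(ASV49,ASV1)),(ASV25,((((ASV68,ASV15,ASV24),ASV73),((ASV66,ASV32),ASV22),ASV18),((ASV50,ASV60),ASV52)))).
That clade contains 17 terminal taxa: ASV1, ASV15, ASV18, ASV2, ASV22, ASV24, ASV25, ASV32, ASV33, ASV49, ASV50, ASV52, ASV54, ASV60, ASV66, ASV68, ASV73.

17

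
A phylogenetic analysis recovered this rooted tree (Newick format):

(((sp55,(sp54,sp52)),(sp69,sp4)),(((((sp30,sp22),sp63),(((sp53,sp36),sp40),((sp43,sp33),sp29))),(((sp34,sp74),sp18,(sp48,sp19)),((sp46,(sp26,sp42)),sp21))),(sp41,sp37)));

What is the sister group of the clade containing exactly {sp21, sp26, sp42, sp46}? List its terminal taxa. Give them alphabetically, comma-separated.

The clade containing exactly {sp21, sp26, sp42, sp46} attaches to the tree at the node subtending (((sp34,sp74),sp18,(sp48,sp19)),((sp46,(sp26,sp42)),sp21)).
The other lineage descending from that same node — the sister group — is ((sp34,sp74),sp18,(sp48,sp19)); its 5 tips in alphabetical order are the answer.

sp18, sp19, sp34, sp48, sp74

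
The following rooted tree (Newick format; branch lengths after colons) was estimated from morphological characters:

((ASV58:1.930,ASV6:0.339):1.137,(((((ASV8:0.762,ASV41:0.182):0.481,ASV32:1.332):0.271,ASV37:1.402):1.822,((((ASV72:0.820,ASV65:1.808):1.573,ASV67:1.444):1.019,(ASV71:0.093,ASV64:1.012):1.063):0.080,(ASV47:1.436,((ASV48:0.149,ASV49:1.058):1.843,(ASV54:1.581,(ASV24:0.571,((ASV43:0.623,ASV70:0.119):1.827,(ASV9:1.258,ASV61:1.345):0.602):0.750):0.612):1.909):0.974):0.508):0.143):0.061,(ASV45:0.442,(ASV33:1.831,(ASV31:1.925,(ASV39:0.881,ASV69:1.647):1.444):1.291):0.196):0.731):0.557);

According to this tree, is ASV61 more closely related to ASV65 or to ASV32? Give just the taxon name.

ASV65

The MRCA of ASV61 and ASV65 subtends ((((ASV72,ASV65),ASV67),(ASV71,ASV64)),(ASV47,((ASV48,ASV49),(ASV54,(ASV24,((ASV43,ASV70),(ASV9,ASV61))))))) (14 taxa).
The MRCA of ASV61 and ASV32 subtends ((((ASV8,ASV41),ASV32),ASV37),((((ASV72,ASV65),ASV67),(ASV71,ASV64)),(ASV47,((ASV48,ASV49),(ASV54,(ASV24,((ASV43,ASV70),(ASV9,ASV61)))))))) (18 taxa).
The first is nested inside the second, so ASV61 shares a more recent common ancestor with ASV65.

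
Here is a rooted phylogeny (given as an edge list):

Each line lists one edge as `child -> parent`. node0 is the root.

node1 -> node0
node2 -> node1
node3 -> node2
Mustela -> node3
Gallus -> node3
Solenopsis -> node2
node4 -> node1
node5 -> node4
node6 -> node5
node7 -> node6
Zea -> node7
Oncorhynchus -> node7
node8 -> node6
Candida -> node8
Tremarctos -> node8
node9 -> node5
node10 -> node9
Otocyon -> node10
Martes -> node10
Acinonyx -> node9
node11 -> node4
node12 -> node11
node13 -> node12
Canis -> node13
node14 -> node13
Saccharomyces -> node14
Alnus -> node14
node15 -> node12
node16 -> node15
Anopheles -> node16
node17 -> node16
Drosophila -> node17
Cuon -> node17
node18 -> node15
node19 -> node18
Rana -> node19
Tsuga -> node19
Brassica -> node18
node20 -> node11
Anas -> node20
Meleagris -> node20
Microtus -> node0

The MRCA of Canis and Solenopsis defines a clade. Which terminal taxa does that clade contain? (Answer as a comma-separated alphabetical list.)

Acinonyx, Alnus, Anas, Anopheles, Brassica, Candida, Canis, Cuon, Drosophila, Gallus, Martes, Meleagris, Mustela, Oncorhynchus, Otocyon, Rana, Saccharomyces, Solenopsis, Tremarctos, Tsuga, Zea

Tracing Canis: it sits inside (Canis,(Saccharomyces,Alnus)).
Tracing Solenopsis: it sits inside ((Mustela,Gallus),Solenopsis).
The smallest clade enclosing both is (((Mustela,Gallus),Solenopsis),((((Zea,Oncorhynchus),(Candida,Tremarctos)),((Otocyon,Martes),Acinonyx)),(((Canis,(Saccharomyces,Alnus)),((Anopheles,(Drosophila,Cuon)),((Rana,Tsuga),Brassica))),(Anas,Meleagris)))); the answer is its 21 terminal taxa in alphabetical order.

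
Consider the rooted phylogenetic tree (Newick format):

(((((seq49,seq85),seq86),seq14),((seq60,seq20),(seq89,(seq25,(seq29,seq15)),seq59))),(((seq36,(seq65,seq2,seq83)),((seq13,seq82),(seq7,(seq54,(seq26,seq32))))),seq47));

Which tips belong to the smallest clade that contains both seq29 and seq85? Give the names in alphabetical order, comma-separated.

Tracing seq29: it sits inside (seq29,seq15).
Tracing seq85: it sits inside (seq49,seq85).
The smallest clade enclosing both is ((((seq49,seq85),seq86),seq14),((seq60,seq20),(seq89,(seq25,(seq29,seq15)),seq59))); the answer is its 11 terminal taxa in alphabetical order.

seq14, seq15, seq20, seq25, seq29, seq49, seq59, seq60, seq85, seq86, seq89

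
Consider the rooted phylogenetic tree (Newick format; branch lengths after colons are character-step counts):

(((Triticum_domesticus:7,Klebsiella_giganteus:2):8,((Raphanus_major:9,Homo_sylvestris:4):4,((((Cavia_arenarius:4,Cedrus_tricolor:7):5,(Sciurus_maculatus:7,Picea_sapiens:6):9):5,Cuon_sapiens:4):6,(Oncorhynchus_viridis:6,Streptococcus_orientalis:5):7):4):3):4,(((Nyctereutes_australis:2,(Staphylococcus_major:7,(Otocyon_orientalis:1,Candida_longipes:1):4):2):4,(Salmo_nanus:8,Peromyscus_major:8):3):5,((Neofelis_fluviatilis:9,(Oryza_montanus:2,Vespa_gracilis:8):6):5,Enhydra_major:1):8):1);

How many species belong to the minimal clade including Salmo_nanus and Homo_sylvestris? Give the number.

21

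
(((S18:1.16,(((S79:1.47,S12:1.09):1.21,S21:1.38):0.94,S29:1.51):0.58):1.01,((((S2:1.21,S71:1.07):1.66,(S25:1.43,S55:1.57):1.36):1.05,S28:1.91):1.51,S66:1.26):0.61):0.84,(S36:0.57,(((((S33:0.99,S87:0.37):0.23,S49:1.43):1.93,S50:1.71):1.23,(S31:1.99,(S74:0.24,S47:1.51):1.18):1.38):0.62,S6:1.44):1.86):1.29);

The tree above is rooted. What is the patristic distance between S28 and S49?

13.23

The path runs S28 → … → MRCA → … → S49; the MRCA is the root of the tree.
Branch lengths along that path: 1.91 + 1.51 + 0.61 + 0.84 + 1.29 + 1.86 + 0.62 + 1.23 + 1.93 + 1.43 = 13.23.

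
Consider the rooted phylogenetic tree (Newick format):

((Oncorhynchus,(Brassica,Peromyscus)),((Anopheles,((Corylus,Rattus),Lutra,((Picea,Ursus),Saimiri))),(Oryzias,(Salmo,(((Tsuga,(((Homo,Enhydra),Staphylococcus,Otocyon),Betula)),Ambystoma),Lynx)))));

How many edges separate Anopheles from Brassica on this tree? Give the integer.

6

The MRCA of Anopheles and Brassica is the root of the tree.
From Anopheles up to that node: 3 branches. From Brassica up to the same node: 3 branches. Total: 3 + 3 = 6.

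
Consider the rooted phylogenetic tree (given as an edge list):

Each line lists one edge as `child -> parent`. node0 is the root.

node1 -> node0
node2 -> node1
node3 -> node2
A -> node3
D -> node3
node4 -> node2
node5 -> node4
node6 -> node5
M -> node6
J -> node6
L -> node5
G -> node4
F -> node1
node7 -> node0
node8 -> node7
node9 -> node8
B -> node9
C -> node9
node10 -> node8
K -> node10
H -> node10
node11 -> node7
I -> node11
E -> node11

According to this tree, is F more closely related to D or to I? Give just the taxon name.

D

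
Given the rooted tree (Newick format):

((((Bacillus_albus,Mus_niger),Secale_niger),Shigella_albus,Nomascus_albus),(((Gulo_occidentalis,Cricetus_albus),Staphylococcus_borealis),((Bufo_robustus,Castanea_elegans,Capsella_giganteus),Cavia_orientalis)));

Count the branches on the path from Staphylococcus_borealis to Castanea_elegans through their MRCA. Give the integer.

The MRCA of Staphylococcus_borealis and Castanea_elegans is the node subtending (((Gulo_occidentalis,Cricetus_albus),Staphylococcus_borealis),((Bufo_robustus,Castanea_elegans,Capsella_giganteus),Cavia_orientalis)).
From Staphylococcus_borealis up to that node: 2 branches. From Castanea_elegans up to the same node: 3 branches. Total: 2 + 3 = 5.

5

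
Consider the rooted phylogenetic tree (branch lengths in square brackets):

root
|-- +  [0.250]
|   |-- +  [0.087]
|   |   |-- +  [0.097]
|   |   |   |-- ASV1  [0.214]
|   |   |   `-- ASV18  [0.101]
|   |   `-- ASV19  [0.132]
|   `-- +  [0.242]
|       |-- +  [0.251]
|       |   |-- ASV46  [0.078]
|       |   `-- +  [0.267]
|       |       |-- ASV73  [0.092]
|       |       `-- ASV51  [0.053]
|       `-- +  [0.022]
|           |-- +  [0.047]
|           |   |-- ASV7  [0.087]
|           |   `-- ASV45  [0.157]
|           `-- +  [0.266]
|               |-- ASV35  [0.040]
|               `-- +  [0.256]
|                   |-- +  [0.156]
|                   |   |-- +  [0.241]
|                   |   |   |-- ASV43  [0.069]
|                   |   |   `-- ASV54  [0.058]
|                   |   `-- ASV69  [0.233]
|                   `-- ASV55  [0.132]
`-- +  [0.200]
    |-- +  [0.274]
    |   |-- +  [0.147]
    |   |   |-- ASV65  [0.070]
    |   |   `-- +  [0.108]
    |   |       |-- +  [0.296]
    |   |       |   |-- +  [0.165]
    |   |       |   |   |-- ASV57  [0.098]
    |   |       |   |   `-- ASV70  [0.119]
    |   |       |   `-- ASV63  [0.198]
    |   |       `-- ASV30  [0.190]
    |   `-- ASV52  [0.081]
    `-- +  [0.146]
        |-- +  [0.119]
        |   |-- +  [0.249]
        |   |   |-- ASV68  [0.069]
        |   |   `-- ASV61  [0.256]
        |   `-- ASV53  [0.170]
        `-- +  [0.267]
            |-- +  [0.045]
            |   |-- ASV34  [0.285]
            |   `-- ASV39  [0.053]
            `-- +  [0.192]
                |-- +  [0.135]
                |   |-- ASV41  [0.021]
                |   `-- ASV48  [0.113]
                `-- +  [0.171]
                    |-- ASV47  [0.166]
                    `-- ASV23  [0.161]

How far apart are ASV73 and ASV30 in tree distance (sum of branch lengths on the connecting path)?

2.021

The path runs ASV73 → … → MRCA → … → ASV30; the MRCA is the root of the tree.
Branch lengths along that path: 0.092 + 0.267 + 0.251 + 0.242 + 0.250 + 0.200 + 0.274 + 0.147 + 0.108 + 0.190 = 2.021.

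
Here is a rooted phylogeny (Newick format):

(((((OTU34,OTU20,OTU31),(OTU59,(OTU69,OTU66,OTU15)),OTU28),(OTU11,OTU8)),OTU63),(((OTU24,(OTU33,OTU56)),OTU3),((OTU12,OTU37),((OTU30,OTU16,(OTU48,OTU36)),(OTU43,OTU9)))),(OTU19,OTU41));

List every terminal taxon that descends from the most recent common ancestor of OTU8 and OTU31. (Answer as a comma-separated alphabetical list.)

Tracing OTU8: it sits inside (OTU11,OTU8).
Tracing OTU31: it sits inside (OTU34,OTU20,OTU31).
The smallest clade enclosing both is (((OTU34,OTU20,OTU31),(OTU59,(OTU69,OTU66,OTU15)),OTU28),(OTU11,OTU8)); the answer is its 10 terminal taxa in alphabetical order.

OTU11, OTU15, OTU20, OTU28, OTU31, OTU34, OTU59, OTU66, OTU69, OTU8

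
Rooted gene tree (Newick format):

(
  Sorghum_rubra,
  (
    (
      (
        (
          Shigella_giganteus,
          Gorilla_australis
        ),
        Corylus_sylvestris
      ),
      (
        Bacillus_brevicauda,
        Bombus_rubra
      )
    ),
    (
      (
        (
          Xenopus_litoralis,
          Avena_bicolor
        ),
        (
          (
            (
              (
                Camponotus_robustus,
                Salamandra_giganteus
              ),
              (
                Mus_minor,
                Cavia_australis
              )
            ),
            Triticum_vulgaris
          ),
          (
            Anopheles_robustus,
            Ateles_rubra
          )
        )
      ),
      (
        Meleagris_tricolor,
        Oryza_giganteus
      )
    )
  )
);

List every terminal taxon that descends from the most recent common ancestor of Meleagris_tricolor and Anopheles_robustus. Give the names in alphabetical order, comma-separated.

Anopheles_robustus, Ateles_rubra, Avena_bicolor, Camponotus_robustus, Cavia_australis, Meleagris_tricolor, Mus_minor, Oryza_giganteus, Salamandra_giganteus, Triticum_vulgaris, Xenopus_litoralis

Tracing Meleagris_tricolor: it sits inside (Meleagris_tricolor,Oryza_giganteus).
Tracing Anopheles_robustus: it sits inside (Anopheles_robustus,Ateles_rubra).
The smallest clade enclosing both is (((Xenopus_litoralis,Avena_bicolor),((((Camponotus_robustus,Salamandra_giganteus),(Mus_minor,Cavia_australis)),Triticum_vulgaris),(Anopheles_robustus,Ateles_rubra))),(Meleagris_tricolor,Oryza_giganteus)); the answer is its 11 terminal taxa in alphabetical order.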